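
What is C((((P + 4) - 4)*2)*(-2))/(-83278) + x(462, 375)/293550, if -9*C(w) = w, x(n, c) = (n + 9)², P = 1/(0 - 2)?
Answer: 27711810047/36669385350 ≈ 0.75572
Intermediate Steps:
P = -½ (P = 1/(-2) = -½ ≈ -0.50000)
x(n, c) = (9 + n)²
C(w) = -w/9
C((((P + 4) - 4)*2)*(-2))/(-83278) + x(462, 375)/293550 = -((-½ + 4) - 4)*2*(-2)/9/(-83278) + (9 + 462)²/293550 = -(7/2 - 4)*2*(-2)/9*(-1/83278) + 471²*(1/293550) = -(-½*2)*(-2)/9*(-1/83278) + 221841*(1/293550) = -(-1)*(-2)/9*(-1/83278) + 73947/97850 = -⅑*2*(-1/83278) + 73947/97850 = -2/9*(-1/83278) + 73947/97850 = 1/374751 + 73947/97850 = 27711810047/36669385350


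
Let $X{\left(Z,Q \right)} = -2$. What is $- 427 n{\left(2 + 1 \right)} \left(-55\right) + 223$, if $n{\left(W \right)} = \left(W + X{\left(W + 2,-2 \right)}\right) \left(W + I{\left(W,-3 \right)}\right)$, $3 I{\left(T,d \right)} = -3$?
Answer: $47193$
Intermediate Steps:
$I{\left(T,d \right)} = -1$ ($I{\left(T,d \right)} = \frac{1}{3} \left(-3\right) = -1$)
$n{\left(W \right)} = \left(-1 + W\right) \left(-2 + W\right)$ ($n{\left(W \right)} = \left(W - 2\right) \left(W - 1\right) = \left(-2 + W\right) \left(-1 + W\right) = \left(-1 + W\right) \left(-2 + W\right)$)
$- 427 n{\left(2 + 1 \right)} \left(-55\right) + 223 = - 427 \left(2 + \left(2 + 1\right)^{2} - 3 \left(2 + 1\right)\right) \left(-55\right) + 223 = - 427 \left(2 + 3^{2} - 9\right) \left(-55\right) + 223 = - 427 \left(2 + 9 - 9\right) \left(-55\right) + 223 = - 427 \cdot 2 \left(-55\right) + 223 = \left(-427\right) \left(-110\right) + 223 = 46970 + 223 = 47193$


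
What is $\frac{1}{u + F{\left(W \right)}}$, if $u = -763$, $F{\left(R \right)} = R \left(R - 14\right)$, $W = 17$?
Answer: $- \frac{1}{712} \approx -0.0014045$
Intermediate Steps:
$F{\left(R \right)} = R \left(-14 + R\right)$
$\frac{1}{u + F{\left(W \right)}} = \frac{1}{-763 + 17 \left(-14 + 17\right)} = \frac{1}{-763 + 17 \cdot 3} = \frac{1}{-763 + 51} = \frac{1}{-712} = - \frac{1}{712}$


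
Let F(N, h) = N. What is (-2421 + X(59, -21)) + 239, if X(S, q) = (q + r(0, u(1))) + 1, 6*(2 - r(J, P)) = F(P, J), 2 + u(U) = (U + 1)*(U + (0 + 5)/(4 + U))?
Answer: -6601/3 ≈ -2200.3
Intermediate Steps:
u(U) = -2 + (1 + U)*(U + 5/(4 + U)) (u(U) = -2 + (U + 1)*(U + (0 + 5)/(4 + U)) = -2 + (1 + U)*(U + 5/(4 + U)))
r(J, P) = 2 - P/6
X(S, q) = 8/3 + q (X(S, q) = (q + (2 - (-3 + 1**3 + 5*1**2 + 7*1)/(6*(4 + 1)))) + 1 = (q + (2 - (-3 + 1 + 5*1 + 7)/(6*5))) + 1 = (q + (2 - (-3 + 1 + 5 + 7)/30)) + 1 = (q + (2 - 10/30)) + 1 = (q + (2 - 1/6*2)) + 1 = (q + (2 - 1/3)) + 1 = (q + 5/3) + 1 = (5/3 + q) + 1 = 8/3 + q)
(-2421 + X(59, -21)) + 239 = (-2421 + (8/3 - 21)) + 239 = (-2421 - 55/3) + 239 = -7318/3 + 239 = -6601/3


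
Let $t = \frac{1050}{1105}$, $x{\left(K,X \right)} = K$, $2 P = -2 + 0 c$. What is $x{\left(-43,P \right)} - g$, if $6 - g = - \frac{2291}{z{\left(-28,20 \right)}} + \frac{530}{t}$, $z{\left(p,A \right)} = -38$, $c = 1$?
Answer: $\frac{454103}{798} \approx 569.05$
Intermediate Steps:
$P = -1$ ($P = \frac{-2 + 0 \cdot 1}{2} = \frac{-2 + 0}{2} = \frac{1}{2} \left(-2\right) = -1$)
$t = \frac{210}{221}$ ($t = 1050 \cdot \frac{1}{1105} = \frac{210}{221} \approx 0.95023$)
$g = - \frac{488417}{798}$ ($g = 6 - \left(- \frac{2291}{-38} + \frac{530}{\frac{210}{221}}\right) = 6 - \left(\left(-2291\right) \left(- \frac{1}{38}\right) + 530 \cdot \frac{221}{210}\right) = 6 - \left(\frac{2291}{38} + \frac{11713}{21}\right) = 6 - \frac{493205}{798} = - \frac{488417}{798} \approx -612.05$)
$x{\left(-43,P \right)} - g = -43 - - \frac{488417}{798} = -43 + \frac{488417}{798} = \frac{454103}{798}$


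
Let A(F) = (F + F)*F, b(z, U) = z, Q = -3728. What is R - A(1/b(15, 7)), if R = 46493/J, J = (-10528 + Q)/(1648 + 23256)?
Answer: -328938011/4050 ≈ -81219.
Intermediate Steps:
J = -162/283 (J = (-10528 - 3728)/(1648 + 23256) = -14256/24904 = -14256*1/24904 = -162/283 ≈ -0.57244)
A(F) = 2*F**2 (A(F) = (2*F)*F = 2*F**2)
R = -13157519/162 (R = 46493/(-162/283) = 46493*(-283/162) = -13157519/162 ≈ -81219.)
R - A(1/b(15, 7)) = -13157519/162 - 2*(1/15)**2 = -13157519/162 - 2/225 = -328938011/4050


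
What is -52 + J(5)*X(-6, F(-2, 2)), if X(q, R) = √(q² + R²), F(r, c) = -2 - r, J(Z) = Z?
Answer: -22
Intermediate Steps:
X(q, R) = √(R² + q²)
-52 + J(5)*X(-6, F(-2, 2)) = -52 + 5*√((-2 - 1*(-2))² + (-6)²) = -52 + 5*√((-2 + 2)² + 36) = -52 + 5*√(0² + 36) = -52 + 5*√(0 + 36) = -52 + 5*√36 = -52 + 5*6 = -52 + 30 = -22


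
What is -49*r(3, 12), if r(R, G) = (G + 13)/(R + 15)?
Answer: -1225/18 ≈ -68.056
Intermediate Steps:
r(R, G) = (13 + G)/(15 + R)
-49*r(3, 12) = -49*(13 + 12)/(15 + 3) = -49*25/18 = -1225/18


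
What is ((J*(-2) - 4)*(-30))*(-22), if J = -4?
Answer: 2640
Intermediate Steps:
((J*(-2) - 4)*(-30))*(-22) = ((-4*(-2) - 4)*(-30))*(-22) = ((8 - 4)*(-30))*(-22) = (4*(-30))*(-22) = -120*(-22) = 2640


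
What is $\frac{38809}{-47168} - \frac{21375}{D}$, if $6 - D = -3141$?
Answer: $- \frac{376782641}{49479232} \approx -7.615$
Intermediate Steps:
$D = 3147$ ($D = 6 - -3141 = 6 + 3141 = 3147$)
$\frac{38809}{-47168} - \frac{21375}{D} = \frac{38809}{-47168} - \frac{21375}{3147} = 38809 \left(- \frac{1}{47168}\right) - \frac{7125}{1049} = - \frac{38809}{47168} - \frac{7125}{1049} = - \frac{376782641}{49479232}$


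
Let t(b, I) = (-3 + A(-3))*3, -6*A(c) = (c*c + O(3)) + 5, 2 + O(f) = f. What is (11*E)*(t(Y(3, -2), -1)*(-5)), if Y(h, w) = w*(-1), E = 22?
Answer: 19965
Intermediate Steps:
O(f) = -2 + f
Y(h, w) = -w
A(c) = -1 - c²/6 (A(c) = -((c*c + (-2 + 3)) + 5)/6 = -((c² + 1) + 5)/6 = -((1 + c²) + 5)/6 = -(6 + c²)/6 = -1 - c²/6)
t(b, I) = -33/2 (t(b, I) = (-3 + (-1 - ⅙*(-3)²))*3 = (-3 + (-1 - ⅙*9))*3 = (-3 + (-1 - 3/2))*3 = (-3 - 5/2)*3 = -11/2*3 = -33/2)
(11*E)*(t(Y(3, -2), -1)*(-5)) = (11*22)*(-33/2*(-5)) = 242*(165/2) = 19965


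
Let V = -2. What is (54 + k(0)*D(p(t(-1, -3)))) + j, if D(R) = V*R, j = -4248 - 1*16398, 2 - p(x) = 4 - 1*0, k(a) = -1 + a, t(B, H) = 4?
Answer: -20596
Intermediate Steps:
p(x) = -2 (p(x) = 2 - (4 - 1*0) = 2 - (4 + 0) = 2 - 1*4 = 2 - 4 = -2)
j = -20646 (j = -4248 - 16398 = -20646)
D(R) = -2*R
(54 + k(0)*D(p(t(-1, -3)))) + j = (54 + (-1 + 0)*(-2*(-2))) - 20646 = (54 - 1*4) - 20646 = (54 - 4) - 20646 = 50 - 20646 = -20596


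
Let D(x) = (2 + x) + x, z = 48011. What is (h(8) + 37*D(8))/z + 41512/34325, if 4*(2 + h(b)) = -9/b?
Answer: 64506072899/52735282400 ≈ 1.2232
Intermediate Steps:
h(b) = -2 - 9/(4*b) (h(b) = -2 + (-9/b)/4 = -2 - 9/(4*b))
D(x) = 2 + 2*x
(h(8) + 37*D(8))/z + 41512/34325 = ((-2 - 9/4/8) + 37*(2 + 2*8))/48011 + 41512/34325 = ((-2 - 9/4*⅛) + 37*(2 + 16))*(1/48011) + 41512*(1/34325) = ((-2 - 9/32) + 37*18)*(1/48011) + 41512/34325 = (-73/32 + 666)*(1/48011) + 41512/34325 = (21239/32)*(1/48011) + 41512/34325 = 21239/1536352 + 41512/34325 = 64506072899/52735282400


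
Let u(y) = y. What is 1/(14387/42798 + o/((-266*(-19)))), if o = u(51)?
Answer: 7725039/2674807 ≈ 2.8881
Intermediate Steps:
o = 51
1/(14387/42798 + o/((-266*(-19)))) = 1/(14387/42798 + 51/((-266*(-19)))) = 1/(14387*(1/42798) + 51/5054) = 1/(14387/42798 + 51*(1/5054)) = 1/(14387/42798 + 51/5054) = 1/(2674807/7725039) = 7725039/2674807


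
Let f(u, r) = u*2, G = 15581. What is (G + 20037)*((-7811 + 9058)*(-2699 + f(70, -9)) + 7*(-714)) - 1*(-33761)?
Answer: -113837623117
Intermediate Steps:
f(u, r) = 2*u
(G + 20037)*((-7811 + 9058)*(-2699 + f(70, -9)) + 7*(-714)) - 1*(-33761) = (15581 + 20037)*((-7811 + 9058)*(-2699 + 2*70) + 7*(-714)) - 1*(-33761) = 35618*(1247*(-2699 + 140) - 4998) + 33761 = 35618*(1247*(-2559) - 4998) + 33761 = 35618*(-3191073 - 4998) + 33761 = 35618*(-3196071) + 33761 = -113837656878 + 33761 = -113837623117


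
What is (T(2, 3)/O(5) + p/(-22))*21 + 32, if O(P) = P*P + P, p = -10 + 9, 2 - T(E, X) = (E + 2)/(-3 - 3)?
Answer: 11491/330 ≈ 34.821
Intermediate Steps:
T(E, X) = 7/3 + E/6 (T(E, X) = 2 - (E + 2)/(-3 - 3) = 2 - (2 + E)/(-6) = 2 - (2 + E)*(-1)/6 = 2 - (-⅓ - E/6) = 2 + (⅓ + E/6) = 7/3 + E/6)
p = -1
O(P) = P + P² (O(P) = P² + P = P + P²)
(T(2, 3)/O(5) + p/(-22))*21 + 32 = ((7/3 + (⅙)*2)/((5*(1 + 5))) - 1/(-22))*21 + 32 = ((7/3 + ⅓)/((5*6)) - 1*(-1/22))*21 + 32 = ((8/3)/30 + 1/22)*21 + 32 = ((8/3)*(1/30) + 1/22)*21 + 32 = (4/45 + 1/22)*21 + 32 = (133/990)*21 + 32 = 931/330 + 32 = 11491/330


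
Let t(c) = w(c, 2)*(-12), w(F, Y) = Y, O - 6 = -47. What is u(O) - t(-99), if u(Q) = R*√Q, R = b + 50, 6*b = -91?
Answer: 24 + 209*I*√41/6 ≈ 24.0 + 223.04*I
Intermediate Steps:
O = -41 (O = 6 - 47 = -41)
b = -91/6 (b = (⅙)*(-91) = -91/6 ≈ -15.167)
R = 209/6 (R = -91/6 + 50 = 209/6 ≈ 34.833)
t(c) = -24 (t(c) = 2*(-12) = -24)
u(Q) = 209*√Q/6
u(O) - t(-99) = 209*√(-41)/6 - 1*(-24) = 209*(I*√41)/6 + 24 = 209*I*√41/6 + 24 = 24 + 209*I*√41/6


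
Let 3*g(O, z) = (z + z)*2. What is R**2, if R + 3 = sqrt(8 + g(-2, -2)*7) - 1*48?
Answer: 7771/3 - 136*I*sqrt(6) ≈ 2590.3 - 333.13*I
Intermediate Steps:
g(O, z) = 4*z/3 (g(O, z) = ((z + z)*2)/3 = ((2*z)*2)/3 = (4*z)/3 = 4*z/3)
R = -51 + 4*I*sqrt(6)/3 (R = -3 + (sqrt(8 + ((4/3)*(-2))*7) - 1*48) = -3 + (sqrt(8 - 8/3*7) - 48) = -3 + (sqrt(8 - 56/3) - 48) = -3 + (sqrt(-32/3) - 48) = -3 + (4*I*sqrt(6)/3 - 48) = -3 + (-48 + 4*I*sqrt(6)/3) = -51 + 4*I*sqrt(6)/3 ≈ -51.0 + 3.266*I)
R**2 = (-51 + 4*I*sqrt(6)/3)**2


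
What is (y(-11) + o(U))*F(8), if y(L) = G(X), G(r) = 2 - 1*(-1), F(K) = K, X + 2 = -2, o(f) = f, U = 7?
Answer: 80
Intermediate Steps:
X = -4 (X = -2 - 2 = -4)
G(r) = 3 (G(r) = 2 + 1 = 3)
y(L) = 3
(y(-11) + o(U))*F(8) = (3 + 7)*8 = 10*8 = 80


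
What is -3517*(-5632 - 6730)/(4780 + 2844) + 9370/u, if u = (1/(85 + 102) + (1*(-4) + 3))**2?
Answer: 500276484563/32969988 ≈ 15174.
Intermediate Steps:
u = 34596/34969 (u = (1/187 + (-4 + 3))**2 = (1/187 - 1)**2 = (-186/187)**2 = 34596/34969 ≈ 0.98933)
-3517*(-5632 - 6730)/(4780 + 2844) + 9370/u = -3517*(-5632 - 6730)/(4780 + 2844) + 9370/(34596/34969) = -3517/(7624/(-12362)) + 9370*(34969/34596) = -3517/(7624*(-1/12362)) + 163829765/17298 = -3517/(-3812/6181) + 163829765/17298 = -3517*(-6181/3812) + 163829765/17298 = 21738577/3812 + 163829765/17298 = 500276484563/32969988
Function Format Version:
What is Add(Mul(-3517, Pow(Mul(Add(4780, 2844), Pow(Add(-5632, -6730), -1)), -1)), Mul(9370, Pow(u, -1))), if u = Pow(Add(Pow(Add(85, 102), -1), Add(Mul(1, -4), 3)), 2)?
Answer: Rational(500276484563, 32969988) ≈ 15174.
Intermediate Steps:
u = Rational(34596, 34969) (u = Pow(Add(Pow(187, -1), Add(-4, 3)), 2) = Pow(Add(Rational(1, 187), -1), 2) = Pow(Rational(-186, 187), 2) = Rational(34596, 34969) ≈ 0.98933)
Add(Mul(-3517, Pow(Mul(Add(4780, 2844), Pow(Add(-5632, -6730), -1)), -1)), Mul(9370, Pow(u, -1))) = Add(Mul(-3517, Pow(Mul(Add(4780, 2844), Pow(Add(-5632, -6730), -1)), -1)), Mul(9370, Pow(Rational(34596, 34969), -1))) = Add(Mul(-3517, Pow(Mul(7624, Pow(-12362, -1)), -1)), Mul(9370, Rational(34969, 34596))) = Add(Mul(-3517, Pow(Mul(7624, Rational(-1, 12362)), -1)), Rational(163829765, 17298)) = Add(Mul(-3517, Pow(Rational(-3812, 6181), -1)), Rational(163829765, 17298)) = Add(Mul(-3517, Rational(-6181, 3812)), Rational(163829765, 17298)) = Add(Rational(21738577, 3812), Rational(163829765, 17298)) = Rational(500276484563, 32969988)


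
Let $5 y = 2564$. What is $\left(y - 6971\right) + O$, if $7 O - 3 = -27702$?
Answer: $- \frac{52076}{5} \approx -10415.0$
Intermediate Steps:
$y = \frac{2564}{5}$ ($y = \frac{1}{5} \cdot 2564 = \frac{2564}{5} \approx 512.8$)
$O = -3957$ ($O = \frac{3}{7} + \frac{1}{7} \left(-27702\right) = \frac{3}{7} - \frac{27702}{7} = -3957$)
$\left(y - 6971\right) + O = \left(\frac{2564}{5} - 6971\right) - 3957 = - \frac{32291}{5} - 3957 = - \frac{52076}{5}$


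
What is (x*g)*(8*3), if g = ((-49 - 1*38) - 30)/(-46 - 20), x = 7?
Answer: 3276/11 ≈ 297.82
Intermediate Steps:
g = 39/22 (g = ((-49 - 38) - 30)/(-66) = (-87 - 30)*(-1/66) = -117*(-1/66) = 39/22 ≈ 1.7727)
(x*g)*(8*3) = (7*(39/22))*(8*3) = (273/22)*24 = 3276/11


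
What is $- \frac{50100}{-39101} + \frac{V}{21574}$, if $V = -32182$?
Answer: $- \frac{88745491}{421782487} \approx -0.21041$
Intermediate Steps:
$- \frac{50100}{-39101} + \frac{V}{21574} = - \frac{50100}{-39101} - \frac{32182}{21574} = \left(-50100\right) \left(- \frac{1}{39101}\right) - \frac{16091}{10787} = \frac{50100}{39101} - \frac{16091}{10787} = - \frac{88745491}{421782487}$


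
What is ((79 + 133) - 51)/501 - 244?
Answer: -122083/501 ≈ -243.68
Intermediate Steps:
((79 + 133) - 51)/501 - 244 = (212 - 51)*(1/501) - 244 = 161*(1/501) - 244 = 161/501 - 244 = -122083/501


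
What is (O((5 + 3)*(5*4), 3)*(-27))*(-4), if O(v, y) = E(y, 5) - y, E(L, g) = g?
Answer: 216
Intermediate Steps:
O(v, y) = 5 - y
(O((5 + 3)*(5*4), 3)*(-27))*(-4) = ((5 - 1*3)*(-27))*(-4) = ((5 - 3)*(-27))*(-4) = (2*(-27))*(-4) = -54*(-4) = 216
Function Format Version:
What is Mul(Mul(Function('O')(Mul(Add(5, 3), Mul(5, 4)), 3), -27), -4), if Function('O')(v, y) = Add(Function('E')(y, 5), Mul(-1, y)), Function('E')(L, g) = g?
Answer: 216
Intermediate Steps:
Function('O')(v, y) = Add(5, Mul(-1, y))
Mul(Mul(Function('O')(Mul(Add(5, 3), Mul(5, 4)), 3), -27), -4) = Mul(Mul(Add(5, Mul(-1, 3)), -27), -4) = Mul(Mul(Add(5, -3), -27), -4) = Mul(Mul(2, -27), -4) = Mul(-54, -4) = 216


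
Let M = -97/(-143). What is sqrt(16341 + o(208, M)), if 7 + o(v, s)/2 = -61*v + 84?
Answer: I*sqrt(8881) ≈ 94.239*I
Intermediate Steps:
M = 97/143 (M = -97*(-1/143) = 97/143 ≈ 0.67832)
o(v, s) = 154 - 122*v (o(v, s) = -14 + 2*(-61*v + 84) = -14 + 2*(84 - 61*v) = -14 + (168 - 122*v) = 154 - 122*v)
sqrt(16341 + o(208, M)) = sqrt(16341 + (154 - 122*208)) = sqrt(16341 + (154 - 25376)) = sqrt(16341 - 25222) = sqrt(-8881) = I*sqrt(8881)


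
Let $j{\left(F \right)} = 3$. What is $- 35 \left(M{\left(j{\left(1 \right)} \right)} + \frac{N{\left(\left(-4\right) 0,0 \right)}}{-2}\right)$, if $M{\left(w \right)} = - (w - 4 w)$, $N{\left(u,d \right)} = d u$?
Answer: $-315$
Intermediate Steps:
$M{\left(w \right)} = 3 w$ ($M{\left(w \right)} = - \left(-3\right) w = 3 w$)
$- 35 \left(M{\left(j{\left(1 \right)} \right)} + \frac{N{\left(\left(-4\right) 0,0 \right)}}{-2}\right) = - 35 \left(3 \cdot 3 + \frac{0 \left(\left(-4\right) 0\right)}{-2}\right) = - 35 \left(9 + 0 \cdot 0 \left(- \frac{1}{2}\right)\right) = - 35 \left(9 + 0 \left(- \frac{1}{2}\right)\right) = - 35 \left(9 + 0\right) = \left(-35\right) 9 = -315$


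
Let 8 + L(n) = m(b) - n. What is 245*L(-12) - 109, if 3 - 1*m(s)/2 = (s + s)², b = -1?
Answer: 381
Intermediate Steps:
m(s) = 6 - 8*s² (m(s) = 6 - 2*(s + s)² = 6 - 2*4*s² = 6 - 8*s²)
L(n) = -10 - n (L(n) = -8 + ((6 - 8*(-1)²) - n) = -8 + ((6 - 8*1) - n) = -8 + ((6 - 8) - n) = -8 + (-2 - n) = -10 - n)
245*L(-12) - 109 = 245*(-10 - 1*(-12)) - 109 = 245*(-10 + 12) - 109 = 245*2 - 109 = 490 - 109 = 381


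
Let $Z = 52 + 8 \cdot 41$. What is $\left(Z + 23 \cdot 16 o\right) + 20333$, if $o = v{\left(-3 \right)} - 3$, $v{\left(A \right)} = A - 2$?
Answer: $17769$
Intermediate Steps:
$v{\left(A \right)} = -2 + A$ ($v{\left(A \right)} = A - 2 = -2 + A$)
$Z = 380$ ($Z = 52 + 328 = 380$)
$o = -8$ ($o = \left(-2 - 3\right) - 3 = -5 - 3 = -8$)
$\left(Z + 23 \cdot 16 o\right) + 20333 = \left(380 + 23 \cdot 16 \left(-8\right)\right) + 20333 = \left(380 + 368 \left(-8\right)\right) + 20333 = \left(380 - 2944\right) + 20333 = -2564 + 20333 = 17769$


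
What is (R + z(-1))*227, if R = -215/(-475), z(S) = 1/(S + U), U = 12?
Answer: 128936/1045 ≈ 123.38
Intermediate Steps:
z(S) = 1/(12 + S) (z(S) = 1/(S + 12) = 1/(12 + S))
R = 43/95 (R = -215*(-1/475) = 43/95 ≈ 0.45263)
(R + z(-1))*227 = (43/95 + 1/(12 - 1))*227 = (43/95 + 1/11)*227 = (568/1045)*227 = 128936/1045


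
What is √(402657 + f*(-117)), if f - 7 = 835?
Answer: 7*√6207 ≈ 551.49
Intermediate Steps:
f = 842 (f = 7 + 835 = 842)
√(402657 + f*(-117)) = √(402657 + 842*(-117)) = √(402657 - 98514) = √304143 = 7*√6207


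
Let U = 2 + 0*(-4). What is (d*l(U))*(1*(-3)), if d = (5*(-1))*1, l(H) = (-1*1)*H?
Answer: -30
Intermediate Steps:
U = 2 (U = 2 + 0 = 2)
l(H) = -H
d = -5 (d = -5*1 = -5)
(d*l(U))*(1*(-3)) = (-(-5)*2)*(1*(-3)) = -5*(-2)*(-3) = 10*(-3) = -30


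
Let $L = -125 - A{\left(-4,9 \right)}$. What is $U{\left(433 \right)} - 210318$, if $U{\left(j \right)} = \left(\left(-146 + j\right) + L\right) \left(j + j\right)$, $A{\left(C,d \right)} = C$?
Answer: $-66562$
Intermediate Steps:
$L = -121$ ($L = -125 - -4 = -125 + 4 = -121$)
$U{\left(j \right)} = 2 j \left(-267 + j\right)$ ($U{\left(j \right)} = \left(\left(-146 + j\right) - 121\right) \left(j + j\right) = \left(-267 + j\right) 2 j = 2 j \left(-267 + j\right)$)
$U{\left(433 \right)} - 210318 = 2 \cdot 433 \left(-267 + 433\right) - 210318 = 2 \cdot 433 \cdot 166 - 210318 = 143756 - 210318 = -66562$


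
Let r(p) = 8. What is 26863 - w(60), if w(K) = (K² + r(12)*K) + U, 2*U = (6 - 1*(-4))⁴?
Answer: 17783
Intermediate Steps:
U = 5000 (U = (6 - 1*(-4))⁴/2 = (6 + 4)⁴/2 = (½)*10⁴ = (½)*10000 = 5000)
w(K) = 5000 + K² + 8*K (w(K) = (K² + 8*K) + 5000 = 5000 + K² + 8*K)
26863 - w(60) = 26863 - (5000 + 60² + 8*60) = 26863 - (5000 + 3600 + 480) = 26863 - 1*9080 = 26863 - 9080 = 17783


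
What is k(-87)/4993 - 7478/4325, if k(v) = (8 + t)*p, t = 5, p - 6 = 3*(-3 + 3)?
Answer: -37000304/21594725 ≈ -1.7134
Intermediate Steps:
p = 6 (p = 6 + 3*(-3 + 3) = 6 + 3*0 = 6 + 0 = 6)
k(v) = 78 (k(v) = (8 + 5)*6 = 13*6 = 78)
k(-87)/4993 - 7478/4325 = 78/4993 - 7478/4325 = -37000304/21594725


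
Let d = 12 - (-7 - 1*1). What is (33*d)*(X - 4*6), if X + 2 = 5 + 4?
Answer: -11220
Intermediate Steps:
X = 7 (X = -2 + (5 + 4) = -2 + 9 = 7)
d = 20 (d = 12 - (-7 - 1) = 12 - 1*(-8) = 12 + 8 = 20)
(33*d)*(X - 4*6) = (33*20)*(7 - 4*6) = 660*(7 - 24) = 660*(-17) = -11220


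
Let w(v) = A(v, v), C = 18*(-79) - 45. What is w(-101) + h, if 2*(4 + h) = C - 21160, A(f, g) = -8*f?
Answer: -21019/2 ≈ -10510.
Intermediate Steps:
C = -1467 (C = -1422 - 45 = -1467)
w(v) = -8*v
h = -22635/2 (h = -4 + (-1467 - 21160)/2 = -4 + (1/2)*(-22627) = -4 - 22627/2 = -22635/2 ≈ -11318.)
w(-101) + h = -8*(-101) - 22635/2 = 808 - 22635/2 = -21019/2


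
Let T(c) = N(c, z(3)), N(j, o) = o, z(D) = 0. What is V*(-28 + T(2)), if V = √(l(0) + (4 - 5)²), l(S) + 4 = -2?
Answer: -28*I*√5 ≈ -62.61*I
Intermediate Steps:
T(c) = 0
l(S) = -6 (l(S) = -4 - 2 = -6)
V = I*√5 (V = √(-6 + (4 - 5)²) = √(-6 + (-1)²) = √(-6 + 1) = √(-5) = I*√5 ≈ 2.2361*I)
V*(-28 + T(2)) = (I*√5)*(-28 + 0) = (I*√5)*(-28) = -28*I*√5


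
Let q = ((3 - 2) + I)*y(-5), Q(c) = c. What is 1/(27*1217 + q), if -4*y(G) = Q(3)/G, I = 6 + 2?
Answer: 20/657207 ≈ 3.0432e-5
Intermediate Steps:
I = 8
y(G) = -3/(4*G)
q = 27/20 (q = ((3 - 2) + 8)*(-¾/(-5)) = (1 + 8)*(-¾*(-⅕)) = 9*(3/20) = 27/20 ≈ 1.3500)
1/(27*1217 + q) = 1/(27*1217 + 27/20) = 1/(32859 + 27/20) = 1/(657207/20) = 20/657207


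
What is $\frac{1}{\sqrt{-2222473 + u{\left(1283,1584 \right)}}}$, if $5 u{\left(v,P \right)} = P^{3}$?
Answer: $\frac{\sqrt{19816161695}}{3963232339} \approx 3.5519 \cdot 10^{-5}$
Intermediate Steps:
$u{\left(v,P \right)} = \frac{P^{3}}{5}$
$\frac{1}{\sqrt{-2222473 + u{\left(1283,1584 \right)}}} = \frac{1}{\sqrt{-2222473 + \frac{1584^{3}}{5}}} = \frac{1}{\sqrt{-2222473 + \frac{1}{5} \cdot 3974344704}} = \frac{1}{\sqrt{-2222473 + \frac{3974344704}{5}}} = \frac{1}{\sqrt{\frac{3963232339}{5}}} = \frac{1}{\frac{1}{5} \sqrt{19816161695}} = \frac{\sqrt{19816161695}}{3963232339}$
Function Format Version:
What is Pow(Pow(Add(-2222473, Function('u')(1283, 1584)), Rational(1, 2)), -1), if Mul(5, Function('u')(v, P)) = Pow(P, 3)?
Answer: Mul(Rational(1, 3963232339), Pow(19816161695, Rational(1, 2))) ≈ 3.5519e-5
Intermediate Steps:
Function('u')(v, P) = Mul(Rational(1, 5), Pow(P, 3))
Pow(Pow(Add(-2222473, Function('u')(1283, 1584)), Rational(1, 2)), -1) = Pow(Pow(Add(-2222473, Mul(Rational(1, 5), Pow(1584, 3))), Rational(1, 2)), -1) = Pow(Pow(Add(-2222473, Mul(Rational(1, 5), 3974344704)), Rational(1, 2)), -1) = Pow(Pow(Add(-2222473, Rational(3974344704, 5)), Rational(1, 2)), -1) = Pow(Pow(Rational(3963232339, 5), Rational(1, 2)), -1) = Pow(Mul(Rational(1, 5), Pow(19816161695, Rational(1, 2))), -1) = Mul(Rational(1, 3963232339), Pow(19816161695, Rational(1, 2)))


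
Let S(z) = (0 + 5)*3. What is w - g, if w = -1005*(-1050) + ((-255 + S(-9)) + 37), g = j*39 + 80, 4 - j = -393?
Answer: 1039484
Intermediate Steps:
j = 397 (j = 4 - 1*(-393) = 4 + 393 = 397)
S(z) = 15 (S(z) = 5*3 = 15)
g = 15563 (g = 397*39 + 80 = 15483 + 80 = 15563)
w = 1055047 (w = -1005*(-1050) + ((-255 + 15) + 37) = 1055250 + (-240 + 37) = 1055250 - 203 = 1055047)
w - g = 1055047 - 1*15563 = 1055047 - 15563 = 1039484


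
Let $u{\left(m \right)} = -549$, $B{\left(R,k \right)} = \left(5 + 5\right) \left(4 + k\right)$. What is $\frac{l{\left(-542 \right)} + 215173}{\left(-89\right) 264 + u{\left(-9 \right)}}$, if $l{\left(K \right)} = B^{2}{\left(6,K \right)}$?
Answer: $- \frac{29159573}{24045} \approx -1212.7$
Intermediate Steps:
$B{\left(R,k \right)} = 40 + 10 k$ ($B{\left(R,k \right)} = 10 \left(4 + k\right) = 40 + 10 k$)
$l{\left(K \right)} = \left(40 + 10 K\right)^{2}$
$\frac{l{\left(-542 \right)} + 215173}{\left(-89\right) 264 + u{\left(-9 \right)}} = \frac{100 \left(4 - 542\right)^{2} + 215173}{\left(-89\right) 264 - 549} = \frac{100 \left(-538\right)^{2} + 215173}{-23496 - 549} = \frac{100 \cdot 289444 + 215173}{-24045} = \left(28944400 + 215173\right) \left(- \frac{1}{24045}\right) = 29159573 \left(- \frac{1}{24045}\right) = - \frac{29159573}{24045}$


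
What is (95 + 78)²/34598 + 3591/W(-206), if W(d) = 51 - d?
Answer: 131933171/8891686 ≈ 14.838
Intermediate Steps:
(95 + 78)²/34598 + 3591/W(-206) = (95 + 78)²/34598 + 3591/(51 - 1*(-206)) = 173²*(1/34598) + 3591/(51 + 206) = 29929*(1/34598) + 3591/257 = 29929/34598 + 3591*(1/257) = 29929/34598 + 3591/257 = 131933171/8891686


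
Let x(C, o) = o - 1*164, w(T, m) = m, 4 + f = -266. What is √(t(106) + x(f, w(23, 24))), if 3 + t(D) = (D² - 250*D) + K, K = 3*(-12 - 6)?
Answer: I*√15461 ≈ 124.34*I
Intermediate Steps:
f = -270 (f = -4 - 266 = -270)
K = -54 (K = 3*(-18) = -54)
t(D) = -57 + D² - 250*D (t(D) = -3 + ((D² - 250*D) - 54) = -3 + (-54 + D² - 250*D) = -57 + D² - 250*D)
x(C, o) = -164 + o (x(C, o) = o - 164 = -164 + o)
√(t(106) + x(f, w(23, 24))) = √((-57 + 106² - 250*106) + (-164 + 24)) = √((-57 + 11236 - 26500) - 140) = √(-15321 - 140) = √(-15461) = I*√15461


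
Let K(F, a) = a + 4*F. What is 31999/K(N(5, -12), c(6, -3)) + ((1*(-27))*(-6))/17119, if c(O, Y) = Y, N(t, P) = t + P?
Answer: -547785859/530689 ≈ -1032.2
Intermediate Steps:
N(t, P) = P + t
31999/K(N(5, -12), c(6, -3)) + ((1*(-27))*(-6))/17119 = 31999/(-3 + 4*(-12 + 5)) + ((1*(-27))*(-6))/17119 = 31999/(-3 + 4*(-7)) - 27*(-6)*(1/17119) = 31999/(-3 - 28) + 162*(1/17119) = 31999/(-31) + 162/17119 = 31999*(-1/31) + 162/17119 = -31999/31 + 162/17119 = -547785859/530689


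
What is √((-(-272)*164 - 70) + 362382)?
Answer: 2*√101730 ≈ 637.90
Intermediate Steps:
√((-(-272)*164 - 70) + 362382) = √((-272*(-164) - 70) + 362382) = √((44608 - 70) + 362382) = √(44538 + 362382) = √406920 = 2*√101730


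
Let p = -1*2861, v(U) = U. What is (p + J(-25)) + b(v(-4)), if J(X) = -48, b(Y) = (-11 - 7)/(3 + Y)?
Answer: -2891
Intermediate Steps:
b(Y) = -18/(3 + Y)
p = -2861
(p + J(-25)) + b(v(-4)) = (-2861 - 48) - 18/(3 - 4) = -2909 - 18/(-1) = -2909 - 18*(-1) = -2909 + 18 = -2891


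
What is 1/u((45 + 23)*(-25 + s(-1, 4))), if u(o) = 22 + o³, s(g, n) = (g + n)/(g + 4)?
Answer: -1/4346707946 ≈ -2.3006e-10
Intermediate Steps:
s(g, n) = (g + n)/(4 + g)
1/u((45 + 23)*(-25 + s(-1, 4))) = 1/(22 + ((45 + 23)*(-25 + (-1 + 4)/(4 - 1)))³) = 1/(22 + (68*(-25 + 3/3))³) = 1/(22 + (68*(-25 + (⅓)*3))³) = 1/(22 + (68*(-25 + 1))³) = 1/(22 + (68*(-24))³) = 1/(22 + (-1632)³) = 1/(22 - 4346707968) = 1/(-4346707946) = -1/4346707946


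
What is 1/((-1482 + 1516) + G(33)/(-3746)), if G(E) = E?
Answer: 3746/127331 ≈ 0.029419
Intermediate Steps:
1/((-1482 + 1516) + G(33)/(-3746)) = 1/((-1482 + 1516) + 33/(-3746)) = 1/(34 + 33*(-1/3746)) = 1/(34 - 33/3746) = 1/(127331/3746) = 3746/127331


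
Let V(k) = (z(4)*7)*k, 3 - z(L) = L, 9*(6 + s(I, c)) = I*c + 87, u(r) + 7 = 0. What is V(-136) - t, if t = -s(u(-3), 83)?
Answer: 8020/9 ≈ 891.11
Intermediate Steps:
u(r) = -7 (u(r) = -7 + 0 = -7)
s(I, c) = 11/3 + I*c/9 (s(I, c) = -6 + (I*c + 87)/9 = -6 + (87 + I*c)/9 = -6 + (29/3 + I*c/9) = 11/3 + I*c/9)
z(L) = 3 - L
V(k) = -7*k (V(k) = ((3 - 1*4)*7)*k = ((3 - 4)*7)*k = (-1*7)*k = -7*k)
t = 548/9 (t = -(11/3 + (⅑)*(-7)*83) = -(11/3 - 581/9) = -1*(-548/9) = 548/9 ≈ 60.889)
V(-136) - t = -7*(-136) - 1*548/9 = 952 - 548/9 = 8020/9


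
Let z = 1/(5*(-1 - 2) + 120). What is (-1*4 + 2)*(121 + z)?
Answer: -25412/105 ≈ -242.02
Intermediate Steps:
z = 1/105 (z = 1/(5*(-3) + 120) = 1/(-15 + 120) = 1/105 ≈ 0.0095238)
(-1*4 + 2)*(121 + z) = (-1*4 + 2)*(121 + 1/105) = (-4 + 2)*(12706/105) = -2*12706/105 = -25412/105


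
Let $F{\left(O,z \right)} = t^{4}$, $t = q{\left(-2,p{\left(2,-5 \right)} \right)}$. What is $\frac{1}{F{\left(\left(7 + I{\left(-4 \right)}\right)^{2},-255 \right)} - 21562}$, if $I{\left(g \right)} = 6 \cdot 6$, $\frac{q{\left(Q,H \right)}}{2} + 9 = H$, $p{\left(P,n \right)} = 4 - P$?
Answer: $\frac{1}{16854} \approx 5.9333 \cdot 10^{-5}$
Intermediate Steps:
$q{\left(Q,H \right)} = -18 + 2 H$
$t = -14$ ($t = -18 + 2 \left(4 - 2\right) = -18 + 2 \cdot 2 = -18 + 4 = -14$)
$I{\left(g \right)} = 36$
$F{\left(O,z \right)} = 38416$ ($F{\left(O,z \right)} = \left(-14\right)^{4} = 38416$)
$\frac{1}{F{\left(\left(7 + I{\left(-4 \right)}\right)^{2},-255 \right)} - 21562} = \frac{1}{38416 - 21562} = \frac{1}{16854}$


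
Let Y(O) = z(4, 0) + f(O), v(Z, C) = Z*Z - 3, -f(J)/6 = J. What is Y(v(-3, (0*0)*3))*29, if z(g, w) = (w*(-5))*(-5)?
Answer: -1044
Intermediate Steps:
z(g, w) = 25*w (z(g, w) = -5*w*(-5) = 25*w)
f(J) = -6*J
v(Z, C) = -3 + Z**2 (v(Z, C) = Z**2 - 3 = -3 + Z**2)
Y(O) = -6*O (Y(O) = 25*0 - 6*O = 0 - 6*O = -6*O)
Y(v(-3, (0*0)*3))*29 = -6*(-3 + (-3)**2)*29 = -6*(-3 + 9)*29 = -6*6*29 = -36*29 = -1044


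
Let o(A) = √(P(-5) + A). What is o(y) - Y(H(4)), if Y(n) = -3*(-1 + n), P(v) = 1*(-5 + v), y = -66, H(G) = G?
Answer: 9 + 2*I*√19 ≈ 9.0 + 8.7178*I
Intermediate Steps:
P(v) = -5 + v
o(A) = √(-10 + A) (o(A) = √((-5 - 5) + A) = √(-10 + A))
Y(n) = 3 - 3*n
o(y) - Y(H(4)) = √(-10 - 66) - (3 - 3*4) = √(-76) - (3 - 12) = 2*I*√19 - 1*(-9) = 2*I*√19 + 9 = 9 + 2*I*√19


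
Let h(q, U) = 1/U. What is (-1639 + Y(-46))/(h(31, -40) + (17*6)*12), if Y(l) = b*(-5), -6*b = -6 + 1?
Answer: -197180/146877 ≈ -1.3425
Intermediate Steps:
b = ⅚ (b = -(-6 + 1)/6 = -⅙*(-5) = ⅚ ≈ 0.83333)
Y(l) = -25/6 (Y(l) = (⅚)*(-5) = -25/6)
(-1639 + Y(-46))/(h(31, -40) + (17*6)*12) = (-1639 - 25/6)/(1/(-40) + (17*6)*12) = -9859/(6*(-1/40 + 102*12)) = -9859/(6*(-1/40 + 1224)) = -9859/(6*48959/40) = -9859/6*40/48959 = -197180/146877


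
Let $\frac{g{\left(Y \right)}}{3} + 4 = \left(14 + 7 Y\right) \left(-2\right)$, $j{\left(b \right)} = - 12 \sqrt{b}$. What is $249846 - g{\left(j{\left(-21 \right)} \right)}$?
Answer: $249942 - 504 i \sqrt{21} \approx 2.4994 \cdot 10^{5} - 2309.6 i$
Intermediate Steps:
$g{\left(Y \right)} = -96 - 42 Y$ ($g{\left(Y \right)} = -12 + 3 \left(14 + 7 Y\right) \left(-2\right) = -12 + 3 \left(-28 - 14 Y\right) = -12 - \left(84 + 42 Y\right) = -96 - 42 Y$)
$249846 - g{\left(j{\left(-21 \right)} \right)} = 249846 - \left(-96 - 42 \left(- 12 \sqrt{-21}\right)\right) = 249846 - \left(-96 - 42 \left(- 12 i \sqrt{21}\right)\right) = 249846 - \left(-96 + 504 i \sqrt{21}\right) = 249846 + \left(96 - 504 i \sqrt{21}\right) = 249942 - 504 i \sqrt{21}$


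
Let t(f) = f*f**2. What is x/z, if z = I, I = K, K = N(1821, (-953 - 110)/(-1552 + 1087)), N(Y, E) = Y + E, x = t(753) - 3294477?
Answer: 49250858625/211957 ≈ 2.3236e+5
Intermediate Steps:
t(f) = f**3
x = 423663300 (x = 753**3 - 3294477 = 426957777 - 3294477 = 423663300)
N(Y, E) = E + Y
K = 847828/465 (K = (-953 - 110)/(-1552 + 1087) + 1821 = -1063/(-465) + 1821 = -1063*(-1/465) + 1821 = 1063/465 + 1821 = 847828/465 ≈ 1823.3)
I = 847828/465 ≈ 1823.3
z = 847828/465 ≈ 1823.3
x/z = 423663300/(847828/465) = 423663300*(465/847828) = 49250858625/211957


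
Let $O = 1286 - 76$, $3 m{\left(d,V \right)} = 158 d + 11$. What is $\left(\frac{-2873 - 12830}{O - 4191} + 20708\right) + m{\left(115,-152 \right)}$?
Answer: $\frac{239436314}{8943} \approx 26774.0$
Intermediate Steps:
$m{\left(d,V \right)} = \frac{11}{3} + \frac{158 d}{3}$ ($m{\left(d,V \right)} = \frac{158 d + 11}{3} = \frac{11 + 158 d}{3} = \frac{11}{3} + \frac{158 d}{3}$)
$O = 1210$
$\left(\frac{-2873 - 12830}{O - 4191} + 20708\right) + m{\left(115,-152 \right)} = \left(\frac{-2873 - 12830}{1210 - 4191} + 20708\right) + \left(\frac{11}{3} + \frac{158}{3} \cdot 115\right) = \left(- \frac{15703}{-2981} + 20708\right) + \left(\frac{11}{3} + \frac{18170}{3}\right) = \left(\left(-15703\right) \left(- \frac{1}{2981}\right) + 20708\right) + \frac{18181}{3} = \left(\frac{15703}{2981} + 20708\right) + \frac{18181}{3} = \frac{61746251}{2981} + \frac{18181}{3} = \frac{239436314}{8943}$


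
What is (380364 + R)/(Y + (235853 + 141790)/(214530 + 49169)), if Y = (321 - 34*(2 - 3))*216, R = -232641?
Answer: 12984802459/6740272321 ≈ 1.9265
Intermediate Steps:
Y = 76680 (Y = (321 - 34*(-1))*216 = (321 + 34)*216 = 355*216 = 76680)
(380364 + R)/(Y + (235853 + 141790)/(214530 + 49169)) = (380364 - 232641)/(76680 + (235853 + 141790)/(214530 + 49169)) = 147723/(76680 + 377643/263699) = 147723/(20220816963/263699) = 147723*(263699/20220816963) = 12984802459/6740272321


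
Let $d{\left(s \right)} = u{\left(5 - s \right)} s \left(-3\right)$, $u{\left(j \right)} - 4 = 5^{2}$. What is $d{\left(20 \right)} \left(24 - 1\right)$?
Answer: $-40020$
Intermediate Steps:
$u{\left(j \right)} = 29$ ($u{\left(j \right)} = 4 + 5^{2} = 4 + 25 = 29$)
$d{\left(s \right)} = - 87 s$ ($d{\left(s \right)} = 29 s \left(-3\right) = - 87 s$)
$d{\left(20 \right)} \left(24 - 1\right) = \left(-87\right) 20 \left(24 - 1\right) = \left(-1740\right) 23 = -40020$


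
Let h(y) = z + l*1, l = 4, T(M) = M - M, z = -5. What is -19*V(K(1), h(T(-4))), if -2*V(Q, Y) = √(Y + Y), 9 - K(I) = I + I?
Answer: 19*I*√2/2 ≈ 13.435*I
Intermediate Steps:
T(M) = 0
K(I) = 9 - 2*I (K(I) = 9 - (I + I) = 9 - 2*I)
h(y) = -1 (h(y) = -5 + 4*1 = -5 + 4 = -1)
V(Q, Y) = -√2*√Y/2 (V(Q, Y) = -√(Y + Y)/2 = -√2*√Y/2)
-19*V(K(1), h(T(-4))) = -(-19)*√2*√(-1)/2 = -(-19)*√2*I/2 = -(-19)*I*√2/2 = 19*I*√2/2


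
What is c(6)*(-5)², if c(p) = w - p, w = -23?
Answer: -725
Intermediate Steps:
c(p) = -23 - p
c(6)*(-5)² = (-23 - 1*6)*(-5)² = (-23 - 6)*25 = -29*25 = -725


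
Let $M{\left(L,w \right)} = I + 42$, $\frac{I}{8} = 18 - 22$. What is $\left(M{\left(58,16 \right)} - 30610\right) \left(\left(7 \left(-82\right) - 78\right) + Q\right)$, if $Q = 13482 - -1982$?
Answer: $-453247200$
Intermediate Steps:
$I = -32$ ($I = 8 \left(18 - 22\right) = 8 \left(-4\right) = -32$)
$M{\left(L,w \right)} = 10$ ($M{\left(L,w \right)} = -32 + 42 = 10$)
$Q = 15464$ ($Q = 13482 + 1982 = 15464$)
$\left(M{\left(58,16 \right)} - 30610\right) \left(\left(7 \left(-82\right) - 78\right) + Q\right) = \left(10 - 30610\right) \left(\left(7 \left(-82\right) - 78\right) + 15464\right) = - 30600 \left(\left(-574 - 78\right) + 15464\right) = - 30600 \left(-652 + 15464\right) = \left(-30600\right) 14812 = -453247200$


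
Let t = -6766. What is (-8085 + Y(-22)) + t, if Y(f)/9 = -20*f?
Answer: -10891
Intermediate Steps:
Y(f) = -180*f (Y(f) = 9*(-20*f) = -180*f)
(-8085 + Y(-22)) + t = (-8085 - 180*(-22)) - 6766 = (-8085 + 3960) - 6766 = -4125 - 6766 = -10891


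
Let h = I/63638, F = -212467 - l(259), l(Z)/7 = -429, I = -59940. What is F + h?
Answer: -6664964986/31819 ≈ -2.0947e+5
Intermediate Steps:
l(Z) = -3003 (l(Z) = 7*(-429) = -3003)
F = -209464 (F = -212467 - 1*(-3003) = -212467 + 3003 = -209464)
h = -29970/31819 (h = -59940/63638 = -59940*1/63638 = -29970/31819 ≈ -0.94189)
F + h = -209464 - 29970/31819 = -6664964986/31819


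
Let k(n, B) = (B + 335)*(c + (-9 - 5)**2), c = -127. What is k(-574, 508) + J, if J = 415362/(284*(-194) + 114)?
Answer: 43212468/743 ≈ 58159.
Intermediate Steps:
k(n, B) = 23115 + 69*B (k(n, B) = (B + 335)*(-127 + (-9 - 5)**2) = (335 + B)*(-127 + (-14)**2) = (335 + B)*(-127 + 196) = (335 + B)*69 = 23115 + 69*B)
J = -5613/743 (J = 415362/(-55096 + 114) = 415362/(-54982) = 415362*(-1/54982) = -5613/743 ≈ -7.5545)
k(-574, 508) + J = (23115 + 69*508) - 5613/743 = (23115 + 35052) - 5613/743 = 58167 - 5613/743 = 43212468/743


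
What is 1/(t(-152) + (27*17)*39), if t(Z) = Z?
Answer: 1/17749 ≈ 5.6341e-5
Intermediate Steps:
1/(t(-152) + (27*17)*39) = 1/(-152 + (27*17)*39) = 1/(-152 + 459*39) = 1/(-152 + 17901) = 1/17749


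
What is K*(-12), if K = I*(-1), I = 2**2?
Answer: 48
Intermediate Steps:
I = 4
K = -4 (K = 4*(-1) = -4)
K*(-12) = -4*(-12) = 48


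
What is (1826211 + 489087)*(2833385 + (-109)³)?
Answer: 3561752570088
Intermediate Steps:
(1826211 + 489087)*(2833385 + (-109)³) = 2315298*(2833385 - 1295029) = 2315298*1538356 = 3561752570088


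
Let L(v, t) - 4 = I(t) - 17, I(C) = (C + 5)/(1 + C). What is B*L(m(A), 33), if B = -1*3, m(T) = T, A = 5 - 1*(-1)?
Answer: 606/17 ≈ 35.647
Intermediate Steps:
A = 6 (A = 5 + 1 = 6)
I(C) = (5 + C)/(1 + C)
L(v, t) = -13 + (5 + t)/(1 + t) (L(v, t) = 4 + ((5 + t)/(1 + t) - 17) = 4 + (-17 + (5 + t)/(1 + t)) = -13 + (5 + t)/(1 + t))
B = -3
B*L(m(A), 33) = -12*(-2 - 3*33)/(1 + 33) = -12*(-2 - 99)/34 = -12*(-101)/34 = -3*(-202/17) = 606/17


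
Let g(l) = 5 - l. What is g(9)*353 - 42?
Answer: -1454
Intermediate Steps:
g(9)*353 - 42 = (5 - 1*9)*353 - 42 = (5 - 9)*353 - 42 = -4*353 - 42 = -1412 - 42 = -1454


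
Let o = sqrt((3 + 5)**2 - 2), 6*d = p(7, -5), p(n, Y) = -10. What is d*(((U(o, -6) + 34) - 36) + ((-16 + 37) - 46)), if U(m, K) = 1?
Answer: 130/3 ≈ 43.333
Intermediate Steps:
d = -5/3 (d = (1/6)*(-10) = -5/3 ≈ -1.6667)
o = sqrt(62) (o = sqrt(8**2 - 2) = sqrt(64 - 2) = sqrt(62) ≈ 7.8740)
d*(((U(o, -6) + 34) - 36) + ((-16 + 37) - 46)) = -5*(((1 + 34) - 36) + ((-16 + 37) - 46))/3 = -5*((35 - 36) + (21 - 46))/3 = -5*(-1 - 25)/3 = -5/3*(-26) = 130/3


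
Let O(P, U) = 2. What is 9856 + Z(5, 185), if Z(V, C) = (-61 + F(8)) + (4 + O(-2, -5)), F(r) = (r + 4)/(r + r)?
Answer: 39207/4 ≈ 9801.8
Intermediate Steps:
F(r) = (4 + r)/(2*r) (F(r) = (4 + r)/((2*r)) = (4 + r)*(1/(2*r)) = (4 + r)/(2*r))
Z(V, C) = -217/4 (Z(V, C) = (-61 + (1/2)*(4 + 8)/8) + (4 + 2) = (-61 + (1/2)*(1/8)*12) + 6 = (-61 + 3/4) + 6 = -241/4 + 6 = -217/4)
9856 + Z(5, 185) = 9856 - 217/4 = 39207/4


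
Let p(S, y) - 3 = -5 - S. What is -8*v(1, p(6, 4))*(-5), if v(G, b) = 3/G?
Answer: 120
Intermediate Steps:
p(S, y) = -2 - S (p(S, y) = 3 + (-5 - S) = -2 - S)
-8*v(1, p(6, 4))*(-5) = -24/1*(-5) = -24*(-5) = 120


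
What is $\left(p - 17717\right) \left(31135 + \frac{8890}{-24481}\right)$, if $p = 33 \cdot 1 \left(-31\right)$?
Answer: $- \frac{14283760023300}{24481} \approx -5.8346 \cdot 10^{8}$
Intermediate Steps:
$p = -1023$ ($p = 33 \left(-31\right) = -1023$)
$\left(p - 17717\right) \left(31135 + \frac{8890}{-24481}\right) = \left(-1023 - 17717\right) \left(31135 + \frac{8890}{-24481}\right) = - 18740 \left(31135 + 8890 \left(- \frac{1}{24481}\right)\right) = - 18740 \left(31135 - \frac{8890}{24481}\right) = \left(-18740\right) \frac{762207045}{24481} = - \frac{14283760023300}{24481}$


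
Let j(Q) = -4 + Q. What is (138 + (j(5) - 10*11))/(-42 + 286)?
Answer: 29/244 ≈ 0.11885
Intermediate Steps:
(138 + (j(5) - 10*11))/(-42 + 286) = (138 + ((-4 + 5) - 10*11))/(-42 + 286) = (138 + (1 - 110))/244 = (138 - 109)*(1/244) = 29*(1/244) = 29/244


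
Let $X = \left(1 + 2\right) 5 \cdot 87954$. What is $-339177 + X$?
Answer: $980133$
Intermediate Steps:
$X = 1319310$ ($X = 3 \cdot 5 \cdot 87954 = 15 \cdot 87954 = 1319310$)
$-339177 + X = -339177 + 1319310 = 980133$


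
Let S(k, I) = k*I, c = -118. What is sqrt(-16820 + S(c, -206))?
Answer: 24*sqrt(13) ≈ 86.533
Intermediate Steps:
S(k, I) = I*k
sqrt(-16820 + S(c, -206)) = sqrt(-16820 - 206*(-118)) = sqrt(-16820 + 24308) = sqrt(7488) = 24*sqrt(13)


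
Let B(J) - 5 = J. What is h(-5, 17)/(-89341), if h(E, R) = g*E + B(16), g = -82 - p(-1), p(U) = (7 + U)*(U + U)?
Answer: -53/12763 ≈ -0.0041526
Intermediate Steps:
B(J) = 5 + J
p(U) = 2*U*(7 + U) (p(U) = (7 + U)*(2*U) = 2*U*(7 + U))
g = -70 (g = -82 - 2*(-1)*(7 - 1) = -82 - 2*(-1)*6 = -82 - 1*(-12) = -82 + 12 = -70)
h(E, R) = 21 - 70*E (h(E, R) = -70*E + (5 + 16) = -70*E + 21 = 21 - 70*E)
h(-5, 17)/(-89341) = (21 - 70*(-5))/(-89341) = (21 + 350)*(-1/89341) = 371*(-1/89341) = -53/12763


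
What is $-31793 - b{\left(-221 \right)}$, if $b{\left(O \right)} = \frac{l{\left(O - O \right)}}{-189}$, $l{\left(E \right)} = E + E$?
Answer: $-31793$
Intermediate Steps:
$l{\left(E \right)} = 2 E$
$b{\left(O \right)} = 0$ ($b{\left(O \right)} = \frac{2 \left(O - O\right)}{-189} = 2 \cdot 0 \left(- \frac{1}{189}\right) = 0 \left(- \frac{1}{189}\right) = 0$)
$-31793 - b{\left(-221 \right)} = -31793 - 0 = -31793 + 0 = -31793$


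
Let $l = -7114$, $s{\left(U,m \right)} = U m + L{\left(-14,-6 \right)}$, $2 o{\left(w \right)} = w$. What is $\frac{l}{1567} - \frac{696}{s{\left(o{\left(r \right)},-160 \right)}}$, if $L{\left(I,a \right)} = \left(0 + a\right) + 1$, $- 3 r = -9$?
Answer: $- \frac{652298}{383915} \approx -1.6991$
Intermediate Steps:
$r = 3$ ($r = \left(- \frac{1}{3}\right) \left(-9\right) = 3$)
$o{\left(w \right)} = \frac{w}{2}$
$L{\left(I,a \right)} = 1 + a$ ($L{\left(I,a \right)} = a + 1 = 1 + a$)
$s{\left(U,m \right)} = -5 + U m$ ($s{\left(U,m \right)} = U m + \left(1 - 6\right) = U m - 5 = -5 + U m$)
$\frac{l}{1567} - \frac{696}{s{\left(o{\left(r \right)},-160 \right)}} = - \frac{7114}{1567} - \frac{696}{-5 + \frac{1}{2} \cdot 3 \left(-160\right)} = \left(-7114\right) \frac{1}{1567} - \frac{696}{-5 + \frac{3}{2} \left(-160\right)} = - \frac{7114}{1567} - \frac{696}{-5 - 240} = - \frac{7114}{1567} - \frac{696}{-245} = - \frac{7114}{1567} - - \frac{696}{245} = - \frac{7114}{1567} + \frac{696}{245} = - \frac{652298}{383915}$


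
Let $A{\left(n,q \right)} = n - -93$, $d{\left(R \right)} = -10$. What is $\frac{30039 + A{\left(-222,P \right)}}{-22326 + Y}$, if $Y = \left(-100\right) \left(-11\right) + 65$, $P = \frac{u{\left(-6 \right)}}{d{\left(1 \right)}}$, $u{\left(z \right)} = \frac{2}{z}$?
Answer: $- \frac{29910}{21161} \approx -1.4134$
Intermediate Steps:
$P = \frac{1}{30}$ ($P = \frac{2 \frac{1}{-6}}{-10} = 2 \left(- \frac{1}{6}\right) \left(- \frac{1}{10}\right) = \left(- \frac{1}{3}\right) \left(- \frac{1}{10}\right) = \frac{1}{30} \approx 0.033333$)
$A{\left(n,q \right)} = 93 + n$ ($A{\left(n,q \right)} = n + 93 = 93 + n$)
$Y = 1165$ ($Y = 1100 + 65 = 1165$)
$\frac{30039 + A{\left(-222,P \right)}}{-22326 + Y} = \frac{30039 + \left(93 - 222\right)}{-22326 + 1165} = \frac{30039 - 129}{-21161} = 29910 \left(- \frac{1}{21161}\right) = - \frac{29910}{21161}$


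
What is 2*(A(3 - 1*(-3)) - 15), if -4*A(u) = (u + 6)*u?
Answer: -66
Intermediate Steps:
A(u) = -u*(6 + u)/4 (A(u) = -(u + 6)*u/4 = -(6 + u)*u/4 = -u*(6 + u)/4)
2*(A(3 - 1*(-3)) - 15) = 2*(-(3 - 1*(-3))*(6 + (3 - 1*(-3)))/4 - 15) = 2*(-(3 + 3)*(6 + (3 + 3))/4 - 15) = 2*(-¼*6*(6 + 6) - 15) = 2*(-¼*6*12 - 15) = 2*(-18 - 15) = 2*(-33) = -66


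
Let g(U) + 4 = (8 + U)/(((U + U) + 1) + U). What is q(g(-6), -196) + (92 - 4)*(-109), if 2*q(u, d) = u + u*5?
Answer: -163274/17 ≈ -9604.4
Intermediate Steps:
g(U) = -4 + (8 + U)/(1 + 3*U) (g(U) = -4 + (8 + U)/(((U + U) + 1) + U) = -4 + (8 + U)/((2*U + 1) + U) = -4 + (8 + U)/((1 + 2*U) + U) = -4 + (8 + U)/(1 + 3*U))
q(u, d) = 3*u (q(u, d) = (u + u*5)/2 = (u + 5*u)/2 = (6*u)/2 = 3*u)
q(g(-6), -196) + (92 - 4)*(-109) = 3*((4 - 11*(-6))/(1 + 3*(-6))) + (92 - 4)*(-109) = 3*((4 + 66)/(1 - 18)) + 88*(-109) = 3*(70/(-17)) - 9592 = 3*(-1/17*70) - 9592 = 3*(-70/17) - 9592 = -210/17 - 9592 = -163274/17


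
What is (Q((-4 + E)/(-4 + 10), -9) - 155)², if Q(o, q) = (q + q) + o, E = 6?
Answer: 268324/9 ≈ 29814.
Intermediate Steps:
Q(o, q) = o + 2*q (Q(o, q) = 2*q + o = o + 2*q)
(Q((-4 + E)/(-4 + 10), -9) - 155)² = (((-4 + 6)/(-4 + 10) + 2*(-9)) - 155)² = ((2/6 - 18) - 155)² = ((2*(⅙) - 18) - 155)² = ((⅓ - 18) - 155)² = (-53/3 - 155)² = (-518/3)² = 268324/9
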